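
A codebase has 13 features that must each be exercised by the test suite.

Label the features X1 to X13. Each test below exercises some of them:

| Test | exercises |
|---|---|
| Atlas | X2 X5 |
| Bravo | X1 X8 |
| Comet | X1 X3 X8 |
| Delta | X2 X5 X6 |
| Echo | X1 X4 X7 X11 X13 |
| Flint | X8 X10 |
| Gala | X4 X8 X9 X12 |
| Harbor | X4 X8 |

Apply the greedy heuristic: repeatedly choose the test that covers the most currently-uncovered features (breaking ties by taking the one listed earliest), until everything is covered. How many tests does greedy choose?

Greedy: pick Echo (covers 5 new) → pick Delta (covers 3 new) → pick Gala (covers 3 new) → pick Comet (covers 1 new) → pick Flint (covers 1 new). Total picks: 5.

5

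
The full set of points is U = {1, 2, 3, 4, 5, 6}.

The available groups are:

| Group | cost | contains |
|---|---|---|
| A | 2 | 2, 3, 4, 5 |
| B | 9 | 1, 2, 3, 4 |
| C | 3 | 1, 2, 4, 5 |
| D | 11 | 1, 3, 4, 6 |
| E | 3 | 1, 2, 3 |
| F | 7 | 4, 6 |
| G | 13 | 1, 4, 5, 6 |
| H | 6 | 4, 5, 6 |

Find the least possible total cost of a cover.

E, H together cover every point (E ∪ H = {1, 2, 3, 4, 5, 6}); total cost 3 + 6 = 9.
The greedy pick A, C, H costs 11; no covering selection beats 9.

9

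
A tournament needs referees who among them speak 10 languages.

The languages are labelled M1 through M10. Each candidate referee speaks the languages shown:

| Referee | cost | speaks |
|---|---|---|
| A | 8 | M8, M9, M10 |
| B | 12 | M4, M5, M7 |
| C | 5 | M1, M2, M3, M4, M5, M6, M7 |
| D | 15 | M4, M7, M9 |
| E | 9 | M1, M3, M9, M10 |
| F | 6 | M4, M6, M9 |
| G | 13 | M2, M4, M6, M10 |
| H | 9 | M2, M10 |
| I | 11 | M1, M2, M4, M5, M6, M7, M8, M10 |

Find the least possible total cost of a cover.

A, C together cover every language (A ∪ C = {M1, M2, M3, M4, M5, M6, M7, M8, M9, M10}); total cost 8 + 5 = 13.
No covering selection has total cost below 13.

13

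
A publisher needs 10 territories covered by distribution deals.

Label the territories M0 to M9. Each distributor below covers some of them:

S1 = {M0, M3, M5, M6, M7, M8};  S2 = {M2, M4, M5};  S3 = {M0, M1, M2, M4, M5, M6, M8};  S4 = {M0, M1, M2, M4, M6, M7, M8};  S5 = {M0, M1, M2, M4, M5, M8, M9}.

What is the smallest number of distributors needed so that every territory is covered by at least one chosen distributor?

2

Take {S1, S5}. Their union is {M0, M1, M2, M3, M4, M5, M6, M7, M8, M9}, which is all 10 territories.
No single distributor has all 10 territories (the largest, S3, has 7), so 2 is optimal.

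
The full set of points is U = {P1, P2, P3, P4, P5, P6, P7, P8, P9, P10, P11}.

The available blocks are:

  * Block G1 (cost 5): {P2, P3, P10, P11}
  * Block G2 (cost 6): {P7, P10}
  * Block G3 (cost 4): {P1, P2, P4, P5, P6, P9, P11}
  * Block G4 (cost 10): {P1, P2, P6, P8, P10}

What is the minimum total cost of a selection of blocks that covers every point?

25

G1, G2, G3, G4 together cover every point (G1 ∪ G2 ∪ G3 ∪ G4 = {P1, P2, P3, P4, P5, P6, P7, P8, P9, P10, P11}); total cost 5 + 6 + 4 + 10 = 25.
No covering selection has total cost below 25.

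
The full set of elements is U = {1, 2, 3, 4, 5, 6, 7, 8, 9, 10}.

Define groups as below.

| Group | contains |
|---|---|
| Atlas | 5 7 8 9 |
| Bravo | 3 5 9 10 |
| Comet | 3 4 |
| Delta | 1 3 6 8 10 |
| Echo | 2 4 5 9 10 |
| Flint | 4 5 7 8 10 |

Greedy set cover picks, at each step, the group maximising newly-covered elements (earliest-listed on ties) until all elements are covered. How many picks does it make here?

Greedy: pick Delta (covers 5 new) → pick Echo (covers 4 new) → pick Atlas (covers 1 new). Total picks: 3.

3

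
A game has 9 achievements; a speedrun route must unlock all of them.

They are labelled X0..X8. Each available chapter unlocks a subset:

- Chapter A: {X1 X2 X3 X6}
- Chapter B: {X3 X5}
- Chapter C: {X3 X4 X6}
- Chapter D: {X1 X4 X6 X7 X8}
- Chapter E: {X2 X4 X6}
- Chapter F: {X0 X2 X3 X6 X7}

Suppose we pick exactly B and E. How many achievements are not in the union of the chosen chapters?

4

Union of B, E = {X2, X3, X4, X5, X6}.
Not covered: X0, X1, X7, X8 — 4 achievements.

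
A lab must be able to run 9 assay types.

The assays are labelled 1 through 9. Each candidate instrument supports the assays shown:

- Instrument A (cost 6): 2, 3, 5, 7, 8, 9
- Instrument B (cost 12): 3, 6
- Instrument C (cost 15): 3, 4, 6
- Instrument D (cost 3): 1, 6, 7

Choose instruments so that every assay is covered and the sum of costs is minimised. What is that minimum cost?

A, C, D together cover every assay (A ∪ C ∪ D = {1, 2, 3, 4, 5, 6, 7, 8, 9}); total cost 6 + 15 + 3 = 24.
No covering selection has total cost below 24.

24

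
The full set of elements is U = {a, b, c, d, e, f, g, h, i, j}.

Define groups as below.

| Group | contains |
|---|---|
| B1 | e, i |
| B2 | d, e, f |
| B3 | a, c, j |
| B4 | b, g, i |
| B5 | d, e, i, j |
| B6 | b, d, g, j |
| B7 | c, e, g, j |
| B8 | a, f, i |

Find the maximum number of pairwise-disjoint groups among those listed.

3

B2, B3, B4 are pairwise disjoint (B2={d,e,f}; B3={a,c,j}; B4={b,g,i}).
Every remaining group overlaps one of these, and no 4 of the listed groups are pairwise disjoint, so 3 is the maximum.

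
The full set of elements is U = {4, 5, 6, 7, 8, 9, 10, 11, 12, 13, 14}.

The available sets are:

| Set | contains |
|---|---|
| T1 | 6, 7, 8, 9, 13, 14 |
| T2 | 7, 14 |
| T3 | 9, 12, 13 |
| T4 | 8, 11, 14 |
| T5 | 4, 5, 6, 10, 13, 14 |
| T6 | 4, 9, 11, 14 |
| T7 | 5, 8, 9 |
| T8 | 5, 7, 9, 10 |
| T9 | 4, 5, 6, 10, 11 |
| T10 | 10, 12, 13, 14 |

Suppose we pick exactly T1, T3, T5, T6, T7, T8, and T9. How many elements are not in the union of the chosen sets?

Union of T1, T3, T5, T6, T7, T8, T9 = {4, 5, 6, 7, 8, 9, 10, 11, 12, 13, 14} — that's every element, so 0 are uncovered.

0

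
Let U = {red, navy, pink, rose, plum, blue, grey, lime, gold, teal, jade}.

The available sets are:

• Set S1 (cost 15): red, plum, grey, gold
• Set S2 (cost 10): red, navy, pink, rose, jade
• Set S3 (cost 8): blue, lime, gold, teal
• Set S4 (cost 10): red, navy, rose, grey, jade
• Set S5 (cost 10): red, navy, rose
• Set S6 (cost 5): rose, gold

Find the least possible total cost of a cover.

S1, S2, S3 together cover every element (S1 ∪ S2 ∪ S3 = {red, navy, pink, rose, plum, blue, grey, lime, gold, teal, jade}); total cost 15 + 10 + 8 = 33.
No covering selection has total cost below 33.

33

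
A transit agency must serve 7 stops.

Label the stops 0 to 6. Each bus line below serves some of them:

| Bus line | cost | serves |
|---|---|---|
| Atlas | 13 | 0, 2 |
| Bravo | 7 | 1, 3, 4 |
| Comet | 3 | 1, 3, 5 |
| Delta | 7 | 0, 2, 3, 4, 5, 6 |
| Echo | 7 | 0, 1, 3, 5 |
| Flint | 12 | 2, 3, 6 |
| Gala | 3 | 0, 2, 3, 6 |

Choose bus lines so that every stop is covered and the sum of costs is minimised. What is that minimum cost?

10

Comet, Delta together cover every stop (Comet ∪ Delta = {0, 1, 2, 3, 4, 5, 6}); total cost 3 + 7 = 10.
The greedy pick Gala, Comet, Bravo costs 13; no covering selection beats 10.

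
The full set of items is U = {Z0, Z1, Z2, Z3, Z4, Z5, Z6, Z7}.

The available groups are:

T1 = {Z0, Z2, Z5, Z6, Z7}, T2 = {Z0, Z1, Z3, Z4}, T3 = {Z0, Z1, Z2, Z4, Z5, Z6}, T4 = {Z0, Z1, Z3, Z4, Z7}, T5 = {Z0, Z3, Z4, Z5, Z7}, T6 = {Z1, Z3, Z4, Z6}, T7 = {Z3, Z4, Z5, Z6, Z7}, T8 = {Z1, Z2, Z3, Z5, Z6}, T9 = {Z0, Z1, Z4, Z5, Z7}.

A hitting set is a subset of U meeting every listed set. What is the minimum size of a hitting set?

2

The 2 items {Z3, Z5} hit every group.
No single item lies in every group, so at least 2 are needed and 2 is optimal.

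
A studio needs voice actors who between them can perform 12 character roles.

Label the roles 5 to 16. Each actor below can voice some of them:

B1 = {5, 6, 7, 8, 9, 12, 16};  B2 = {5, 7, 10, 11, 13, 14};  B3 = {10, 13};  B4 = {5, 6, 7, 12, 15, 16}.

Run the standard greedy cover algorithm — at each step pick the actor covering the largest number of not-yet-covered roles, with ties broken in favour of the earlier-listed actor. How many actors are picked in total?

Greedy: pick B1 (covers 7 new) → pick B2 (covers 4 new) → pick B4 (covers 1 new). Total picks: 3.

3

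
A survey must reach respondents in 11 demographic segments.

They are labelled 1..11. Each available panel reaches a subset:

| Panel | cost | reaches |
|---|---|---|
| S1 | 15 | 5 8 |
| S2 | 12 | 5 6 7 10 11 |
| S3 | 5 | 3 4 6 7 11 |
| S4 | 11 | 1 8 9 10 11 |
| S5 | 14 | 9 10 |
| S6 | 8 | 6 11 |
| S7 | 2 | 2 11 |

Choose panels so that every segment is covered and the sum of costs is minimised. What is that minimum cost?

30

S2, S3, S4, S7 together cover every segment (S2 ∪ S3 ∪ S4 ∪ S7 = {1, 2, 3, 4, 5, 6, 7, 8, 9, 10, 11}); total cost 12 + 5 + 11 + 2 = 30.
No covering selection has total cost below 30.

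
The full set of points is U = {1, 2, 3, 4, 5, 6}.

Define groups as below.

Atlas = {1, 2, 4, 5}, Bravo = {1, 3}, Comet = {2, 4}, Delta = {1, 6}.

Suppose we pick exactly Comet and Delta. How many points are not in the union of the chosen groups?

2

Union of Comet, Delta = {1, 2, 4, 6}.
Not covered: 3, 5 — 2 points.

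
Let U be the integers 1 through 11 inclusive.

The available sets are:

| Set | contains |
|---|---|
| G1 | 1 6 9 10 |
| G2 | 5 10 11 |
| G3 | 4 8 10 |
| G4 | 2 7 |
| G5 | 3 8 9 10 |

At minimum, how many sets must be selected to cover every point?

Take {G1, G2, G3, G4, G5}. Their union is {1, 2, 3, 4, 5, 6, 7, 8, 9, 10, 11}, which is all 11 points.
Only G1 contains 1, so G1 is forced; the remaining 7 points need at least 4 more sets (each remaining set adds at most 2) — so at least 5 sets are needed, and 5 is optimal.

5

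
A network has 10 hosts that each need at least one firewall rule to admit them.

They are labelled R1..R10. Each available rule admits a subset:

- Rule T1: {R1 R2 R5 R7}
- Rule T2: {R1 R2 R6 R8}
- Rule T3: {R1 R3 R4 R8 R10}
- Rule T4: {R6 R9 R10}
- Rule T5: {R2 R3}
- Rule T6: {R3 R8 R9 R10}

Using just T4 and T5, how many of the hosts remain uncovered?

Union of T4, T5 = {R2, R3, R6, R9, R10}.
Not covered: R1, R4, R5, R7, R8 — 5 hosts.

5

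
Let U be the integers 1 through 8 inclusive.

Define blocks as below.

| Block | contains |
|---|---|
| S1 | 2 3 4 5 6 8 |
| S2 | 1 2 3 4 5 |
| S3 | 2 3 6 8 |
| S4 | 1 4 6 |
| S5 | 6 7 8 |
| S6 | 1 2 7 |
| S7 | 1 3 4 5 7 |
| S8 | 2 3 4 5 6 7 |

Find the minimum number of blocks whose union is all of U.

2

S3 and S7 cover everything between them: the union {1, 2, 3, 4, 5, 6, 7, 8} is all of U.
No single block has all 8 items (the largest, S1, has 6), so 2 is optimal.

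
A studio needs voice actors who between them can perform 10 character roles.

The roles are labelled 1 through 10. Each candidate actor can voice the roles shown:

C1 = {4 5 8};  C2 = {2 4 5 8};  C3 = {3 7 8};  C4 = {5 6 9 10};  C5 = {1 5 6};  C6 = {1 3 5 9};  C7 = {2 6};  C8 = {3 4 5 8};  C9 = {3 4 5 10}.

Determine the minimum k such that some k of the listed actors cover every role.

4

Take {C3, C6, C7, C9}. Their union is {1, 2, 3, 4, 5, 6, 7, 8, 9, 10}, which is all 10 roles.
No 3 of the 9 actors cover everything (all 84 combinations miss at least one role), so 4 is optimal.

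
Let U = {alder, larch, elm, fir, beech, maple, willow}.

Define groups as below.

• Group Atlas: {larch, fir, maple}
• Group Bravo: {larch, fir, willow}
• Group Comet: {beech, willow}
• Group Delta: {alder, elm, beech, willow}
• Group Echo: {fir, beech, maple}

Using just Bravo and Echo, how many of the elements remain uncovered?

Union of Bravo, Echo = {larch, fir, beech, maple, willow}.
Not covered: alder, elm — 2 elements.

2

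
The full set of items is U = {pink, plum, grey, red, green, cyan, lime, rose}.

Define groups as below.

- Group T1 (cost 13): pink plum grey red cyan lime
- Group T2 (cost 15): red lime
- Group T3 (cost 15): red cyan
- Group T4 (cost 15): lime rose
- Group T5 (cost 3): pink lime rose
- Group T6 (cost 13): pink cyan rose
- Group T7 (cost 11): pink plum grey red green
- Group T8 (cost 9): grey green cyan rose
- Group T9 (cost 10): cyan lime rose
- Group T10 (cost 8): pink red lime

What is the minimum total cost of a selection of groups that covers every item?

21

T7, T9 together cover every item (T7 ∪ T9 = {pink, plum, grey, red, green, cyan, lime, rose}); total cost 11 + 10 = 21.
The greedy pick T5, T7, T8 costs 23; no covering selection beats 21.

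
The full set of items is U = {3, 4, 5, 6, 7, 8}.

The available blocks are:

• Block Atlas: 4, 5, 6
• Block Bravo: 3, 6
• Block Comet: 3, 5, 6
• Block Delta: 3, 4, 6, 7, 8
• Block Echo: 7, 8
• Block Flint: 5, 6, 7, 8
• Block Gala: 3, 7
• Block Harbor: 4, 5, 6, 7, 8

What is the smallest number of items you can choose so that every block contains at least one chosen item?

Take H = {6, 7}. Each listed block contains at least one of these, so H is a hitting set of size 2.
The blocks Bravo, Echo are pairwise disjoint, so any hitting set needs a separate item for each — at least 2. Hence 2 is optimal.

2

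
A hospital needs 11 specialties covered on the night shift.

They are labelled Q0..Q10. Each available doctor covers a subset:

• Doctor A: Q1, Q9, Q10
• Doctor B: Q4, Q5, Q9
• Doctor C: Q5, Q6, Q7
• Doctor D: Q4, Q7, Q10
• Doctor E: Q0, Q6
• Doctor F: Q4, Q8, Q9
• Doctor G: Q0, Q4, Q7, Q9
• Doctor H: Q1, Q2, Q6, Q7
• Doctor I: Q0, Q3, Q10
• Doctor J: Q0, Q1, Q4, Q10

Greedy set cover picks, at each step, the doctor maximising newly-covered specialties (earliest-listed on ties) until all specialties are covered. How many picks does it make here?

Greedy: pick G (covers 4 new) → pick H (covers 3 new) → pick I (covers 2 new) → pick B (covers 1 new) → pick F (covers 1 new). Total picks: 5.
(The true minimum cover uses only 4 doctors, so greedy is not optimal here.)

5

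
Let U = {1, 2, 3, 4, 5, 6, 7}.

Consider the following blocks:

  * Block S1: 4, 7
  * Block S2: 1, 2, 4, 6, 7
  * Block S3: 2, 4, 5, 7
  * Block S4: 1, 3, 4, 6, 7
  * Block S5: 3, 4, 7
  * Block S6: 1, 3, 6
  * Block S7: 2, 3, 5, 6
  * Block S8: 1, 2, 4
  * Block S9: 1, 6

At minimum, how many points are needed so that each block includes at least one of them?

H = {4, 6} meets every block (each contains at least one member of H), and |H| = 2.
The blocks S3, S9 are pairwise disjoint, so any hitting set needs a separate point for each — at least 2. Hence 2 is optimal.

2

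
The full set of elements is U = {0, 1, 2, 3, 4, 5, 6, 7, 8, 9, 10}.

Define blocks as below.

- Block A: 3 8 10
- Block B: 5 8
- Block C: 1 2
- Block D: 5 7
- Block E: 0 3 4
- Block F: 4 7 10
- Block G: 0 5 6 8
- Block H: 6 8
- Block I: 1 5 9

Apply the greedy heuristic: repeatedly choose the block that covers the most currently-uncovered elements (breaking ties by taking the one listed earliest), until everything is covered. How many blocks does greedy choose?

5

Greedy: pick G (covers 4 new) → pick F (covers 3 new) → pick C (covers 2 new) → pick A (covers 1 new) → pick I (covers 1 new). Total picks: 5.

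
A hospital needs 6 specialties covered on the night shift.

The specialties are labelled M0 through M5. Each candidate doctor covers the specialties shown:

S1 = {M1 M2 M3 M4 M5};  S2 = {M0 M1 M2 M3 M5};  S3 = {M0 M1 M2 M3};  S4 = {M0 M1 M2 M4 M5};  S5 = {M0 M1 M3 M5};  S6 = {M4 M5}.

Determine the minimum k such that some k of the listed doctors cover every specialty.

2

S3 and S6 together: S3 ∪ S6 = {M0, M1, M2, M3, M4, M5} — every specialty is covered.
No single doctor has all 6 specialties (the largest, S1, has 5), so 2 is optimal.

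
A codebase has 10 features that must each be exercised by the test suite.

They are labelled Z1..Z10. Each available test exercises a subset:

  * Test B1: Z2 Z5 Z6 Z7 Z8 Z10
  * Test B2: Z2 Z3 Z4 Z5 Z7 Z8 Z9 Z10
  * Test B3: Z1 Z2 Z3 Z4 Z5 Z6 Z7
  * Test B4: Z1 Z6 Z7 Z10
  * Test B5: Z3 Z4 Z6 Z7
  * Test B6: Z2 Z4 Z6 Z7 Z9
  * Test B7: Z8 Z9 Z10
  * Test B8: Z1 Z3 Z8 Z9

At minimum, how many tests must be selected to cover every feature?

2

B2 and B3 together: B2 ∪ B3 = {Z1, Z2, Z3, Z4, Z5, Z6, Z7, Z8, Z9, Z10} — every feature is covered.
No single test has all 10 features (the largest, B2, has 8), so 2 is optimal.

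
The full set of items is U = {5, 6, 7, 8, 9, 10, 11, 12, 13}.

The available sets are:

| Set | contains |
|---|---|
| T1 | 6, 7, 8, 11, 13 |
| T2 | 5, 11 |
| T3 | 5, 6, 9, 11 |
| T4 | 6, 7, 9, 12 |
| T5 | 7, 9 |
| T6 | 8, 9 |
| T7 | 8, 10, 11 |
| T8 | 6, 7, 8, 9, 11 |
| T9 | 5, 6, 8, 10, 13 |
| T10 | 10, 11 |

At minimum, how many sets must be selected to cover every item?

T4 and T8 and T9 together: T4 ∪ T8 ∪ T9 = {5, 6, 7, 8, 9, 10, 11, 12, 13} — every item is covered.
Only T4 contains 12, so T4 is forced; the remaining 5 items need at least 2 more sets (each remaining set adds at most 4) — so at least 3 sets are needed, and 3 is optimal.

3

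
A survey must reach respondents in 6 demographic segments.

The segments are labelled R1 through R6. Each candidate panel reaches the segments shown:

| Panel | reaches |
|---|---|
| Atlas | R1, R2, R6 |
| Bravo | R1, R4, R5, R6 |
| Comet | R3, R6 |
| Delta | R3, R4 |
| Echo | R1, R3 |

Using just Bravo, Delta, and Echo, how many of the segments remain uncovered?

Union of Bravo, Delta, Echo = {R1, R3, R4, R5, R6}.
Not covered: R2 — 1 segment.

1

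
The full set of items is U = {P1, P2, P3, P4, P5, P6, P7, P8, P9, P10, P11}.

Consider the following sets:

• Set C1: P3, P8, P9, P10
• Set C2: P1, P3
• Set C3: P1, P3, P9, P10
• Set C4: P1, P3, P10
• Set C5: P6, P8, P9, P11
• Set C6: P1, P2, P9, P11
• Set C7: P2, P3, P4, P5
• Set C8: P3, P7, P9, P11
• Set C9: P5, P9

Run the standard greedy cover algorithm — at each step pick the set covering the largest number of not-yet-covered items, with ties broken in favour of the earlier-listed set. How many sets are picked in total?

5

Greedy: pick C1 (covers 4 new) → pick C6 (covers 3 new) → pick C7 (covers 2 new) → pick C5 (covers 1 new) → pick C8 (covers 1 new). Total picks: 5.
(The true minimum cover uses only 4 sets, so greedy is not optimal here.)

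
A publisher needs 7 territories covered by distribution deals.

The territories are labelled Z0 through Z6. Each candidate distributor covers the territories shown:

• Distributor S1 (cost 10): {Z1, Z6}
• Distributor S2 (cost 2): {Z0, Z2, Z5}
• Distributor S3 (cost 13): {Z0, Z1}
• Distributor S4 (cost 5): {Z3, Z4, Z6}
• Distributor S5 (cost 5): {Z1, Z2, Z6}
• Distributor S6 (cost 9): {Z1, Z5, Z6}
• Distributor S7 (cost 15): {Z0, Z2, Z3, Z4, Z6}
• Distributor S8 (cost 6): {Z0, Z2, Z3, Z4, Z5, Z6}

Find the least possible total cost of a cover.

S5, S8 together cover every territory (S5 ∪ S8 = {Z0, Z1, Z2, Z3, Z4, Z5, Z6}); total cost 5 + 6 = 11.
The greedy pick S2, S4, S5 costs 12; no covering selection beats 11.

11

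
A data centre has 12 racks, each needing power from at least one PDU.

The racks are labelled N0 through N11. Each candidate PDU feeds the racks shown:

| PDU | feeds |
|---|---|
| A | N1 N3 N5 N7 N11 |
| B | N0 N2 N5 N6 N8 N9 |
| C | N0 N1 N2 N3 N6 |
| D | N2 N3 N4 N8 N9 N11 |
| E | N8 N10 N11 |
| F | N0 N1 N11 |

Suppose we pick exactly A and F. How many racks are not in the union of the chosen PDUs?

Union of A, F = {N0, N1, N3, N5, N7, N11}.
Not covered: N2, N4, N6, N8, N9, N10 — 6 racks.

6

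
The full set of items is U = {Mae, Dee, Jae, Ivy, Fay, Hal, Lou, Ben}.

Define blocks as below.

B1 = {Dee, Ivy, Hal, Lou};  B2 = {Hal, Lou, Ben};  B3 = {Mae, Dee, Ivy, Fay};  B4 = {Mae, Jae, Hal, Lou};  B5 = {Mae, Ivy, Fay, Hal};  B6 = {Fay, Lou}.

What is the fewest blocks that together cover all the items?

3

Take {B2, B3, B4}. Their union is {Mae, Dee, Jae, Ivy, Fay, Hal, Lou, Ben}, which is all 8 items.
Only B4 contains Jae, so B4 is forced; the remaining 4 items need at least 2 more blocks (each remaining block adds at most 3) — so at least 3 blocks are needed, and 3 is optimal.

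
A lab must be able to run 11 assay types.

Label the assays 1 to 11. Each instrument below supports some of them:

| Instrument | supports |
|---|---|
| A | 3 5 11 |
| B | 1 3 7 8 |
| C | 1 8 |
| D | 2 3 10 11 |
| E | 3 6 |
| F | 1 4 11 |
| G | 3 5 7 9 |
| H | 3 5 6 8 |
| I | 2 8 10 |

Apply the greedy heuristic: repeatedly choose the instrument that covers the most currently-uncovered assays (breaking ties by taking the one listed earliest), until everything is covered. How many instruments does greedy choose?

5

Greedy: pick B (covers 4 new) → pick D (covers 3 new) → pick G (covers 2 new) → pick E (covers 1 new) → pick F (covers 1 new). Total picks: 5.
(The true minimum cover uses only 4 instruments, so greedy is not optimal here.)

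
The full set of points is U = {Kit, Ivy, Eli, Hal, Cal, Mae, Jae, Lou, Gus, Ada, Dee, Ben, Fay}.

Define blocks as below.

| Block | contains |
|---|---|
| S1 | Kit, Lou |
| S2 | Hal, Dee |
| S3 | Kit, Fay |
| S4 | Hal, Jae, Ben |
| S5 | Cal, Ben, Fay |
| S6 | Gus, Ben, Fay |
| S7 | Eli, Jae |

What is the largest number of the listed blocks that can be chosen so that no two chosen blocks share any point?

S1, S2, S5, S7 are pairwise disjoint (S1={Kit,Lou}; S2={Hal,Dee}; S5={Cal,Ben,Fay}; S7={Eli,Jae}).
Every remaining block overlaps one of these, and no 5 of the listed blocks are pairwise disjoint, so 4 is the maximum.

4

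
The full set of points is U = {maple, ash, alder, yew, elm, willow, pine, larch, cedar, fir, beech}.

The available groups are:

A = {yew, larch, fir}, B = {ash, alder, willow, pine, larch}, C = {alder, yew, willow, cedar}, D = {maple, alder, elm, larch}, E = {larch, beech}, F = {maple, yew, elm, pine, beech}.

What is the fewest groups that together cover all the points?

4

A, B, C, and F cover everything between them: the union {maple, ash, alder, yew, elm, willow, pine, larch, cedar, fir, beech} is all of U.
No 3 of the 6 groups cover everything (all 20 combinations miss at least one point), so 4 is optimal.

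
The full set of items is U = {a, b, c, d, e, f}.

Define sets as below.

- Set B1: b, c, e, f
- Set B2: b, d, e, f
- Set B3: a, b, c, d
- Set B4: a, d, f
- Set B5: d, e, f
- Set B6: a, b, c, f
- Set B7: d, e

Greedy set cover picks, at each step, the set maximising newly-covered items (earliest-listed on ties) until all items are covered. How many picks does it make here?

2

Greedy: pick B1 (covers 4 new) → pick B3 (covers 2 new). Total picks: 2.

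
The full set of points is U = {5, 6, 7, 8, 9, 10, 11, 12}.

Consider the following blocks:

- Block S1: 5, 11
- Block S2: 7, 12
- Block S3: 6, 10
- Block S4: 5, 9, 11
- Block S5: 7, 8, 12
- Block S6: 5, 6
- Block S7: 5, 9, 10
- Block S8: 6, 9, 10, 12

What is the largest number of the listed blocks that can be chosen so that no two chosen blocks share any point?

S2, S3, S4 are pairwise disjoint (S2={7,12}; S3={6,10}; S4={5,9,11}).
Every remaining block overlaps one of these, and no 4 of the listed blocks are pairwise disjoint, so 3 is the maximum.

3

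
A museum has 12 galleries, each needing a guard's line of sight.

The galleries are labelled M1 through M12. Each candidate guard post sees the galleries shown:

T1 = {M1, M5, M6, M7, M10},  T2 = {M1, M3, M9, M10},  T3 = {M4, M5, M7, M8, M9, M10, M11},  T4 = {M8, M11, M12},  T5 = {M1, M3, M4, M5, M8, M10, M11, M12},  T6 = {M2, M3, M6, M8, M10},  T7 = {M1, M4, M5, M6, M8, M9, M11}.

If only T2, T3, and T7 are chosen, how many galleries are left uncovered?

2

Union of T2, T3, T7 = {M1, M3, M4, M5, M6, M7, M8, M9, M10, M11}.
Not covered: M2, M12 — 2 galleries.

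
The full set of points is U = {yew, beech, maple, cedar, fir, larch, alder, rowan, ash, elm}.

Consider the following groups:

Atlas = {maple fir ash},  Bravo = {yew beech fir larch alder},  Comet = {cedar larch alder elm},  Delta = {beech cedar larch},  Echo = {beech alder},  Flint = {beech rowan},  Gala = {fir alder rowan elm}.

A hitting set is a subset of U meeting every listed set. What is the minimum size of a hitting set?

Take H = {beech, fir, alder}. Each listed group contains at least one of these, so H is a hitting set of size 3.
The groups Atlas, Comet, Flint are pairwise disjoint, so any hitting set needs a separate point for each — at least 3. Hence 3 is optimal.

3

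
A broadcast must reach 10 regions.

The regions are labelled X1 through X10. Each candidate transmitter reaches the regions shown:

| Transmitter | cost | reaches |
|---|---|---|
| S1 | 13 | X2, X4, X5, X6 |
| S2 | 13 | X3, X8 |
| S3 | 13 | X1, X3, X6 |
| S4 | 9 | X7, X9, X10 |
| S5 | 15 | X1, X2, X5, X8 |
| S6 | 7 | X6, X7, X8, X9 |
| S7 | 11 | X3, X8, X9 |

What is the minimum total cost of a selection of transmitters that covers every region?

S1, S3, S4, S6 together cover every region (S1 ∪ S3 ∪ S4 ∪ S6 = {X1, X2, X3, X4, X5, X6, X7, X8, X9, X10}); total cost 13 + 13 + 9 + 7 = 42.
No covering selection has total cost below 42.

42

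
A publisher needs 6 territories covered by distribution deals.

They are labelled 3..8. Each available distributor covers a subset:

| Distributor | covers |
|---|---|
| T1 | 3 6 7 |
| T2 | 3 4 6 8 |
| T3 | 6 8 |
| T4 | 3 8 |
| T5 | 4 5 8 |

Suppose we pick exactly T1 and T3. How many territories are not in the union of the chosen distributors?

Union of T1, T3 = {3, 6, 7, 8}.
Not covered: 4, 5 — 2 territories.

2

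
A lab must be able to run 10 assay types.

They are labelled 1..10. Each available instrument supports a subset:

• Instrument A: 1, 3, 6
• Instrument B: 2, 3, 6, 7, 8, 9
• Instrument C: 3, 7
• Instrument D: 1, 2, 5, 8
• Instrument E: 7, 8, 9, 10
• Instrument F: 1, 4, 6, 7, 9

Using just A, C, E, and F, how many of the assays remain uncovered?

Union of A, C, E, F = {1, 3, 4, 6, 7, 8, 9, 10}.
Not covered: 2, 5 — 2 assays.

2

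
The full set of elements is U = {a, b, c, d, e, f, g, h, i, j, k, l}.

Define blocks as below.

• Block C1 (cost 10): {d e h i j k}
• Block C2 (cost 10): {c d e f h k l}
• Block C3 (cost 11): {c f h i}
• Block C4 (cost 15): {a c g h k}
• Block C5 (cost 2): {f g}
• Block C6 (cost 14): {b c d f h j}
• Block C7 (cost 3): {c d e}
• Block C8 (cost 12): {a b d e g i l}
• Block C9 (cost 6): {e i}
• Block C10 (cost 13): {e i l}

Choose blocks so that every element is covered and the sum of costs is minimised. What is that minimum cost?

27

C1, C5, C7, C8 together cover every element (C1 ∪ C5 ∪ C7 ∪ C8 = {a, b, c, d, e, f, g, h, i, j, k, l}); total cost 10 + 2 + 3 + 12 = 27.
No covering selection has total cost below 27.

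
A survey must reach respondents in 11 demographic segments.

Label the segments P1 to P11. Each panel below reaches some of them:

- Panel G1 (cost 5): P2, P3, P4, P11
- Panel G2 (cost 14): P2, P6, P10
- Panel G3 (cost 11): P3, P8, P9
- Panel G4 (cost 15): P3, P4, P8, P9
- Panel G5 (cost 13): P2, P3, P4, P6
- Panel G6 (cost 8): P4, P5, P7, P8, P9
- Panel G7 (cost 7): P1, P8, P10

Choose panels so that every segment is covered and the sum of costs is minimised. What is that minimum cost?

33

G1, G5, G6, G7 together cover every segment (G1 ∪ G5 ∪ G6 ∪ G7 = {P1, P2, P3, P4, P5, P6, P7, P8, P9, P10, P11}); total cost 5 + 13 + 8 + 7 = 33.
No covering selection has total cost below 33.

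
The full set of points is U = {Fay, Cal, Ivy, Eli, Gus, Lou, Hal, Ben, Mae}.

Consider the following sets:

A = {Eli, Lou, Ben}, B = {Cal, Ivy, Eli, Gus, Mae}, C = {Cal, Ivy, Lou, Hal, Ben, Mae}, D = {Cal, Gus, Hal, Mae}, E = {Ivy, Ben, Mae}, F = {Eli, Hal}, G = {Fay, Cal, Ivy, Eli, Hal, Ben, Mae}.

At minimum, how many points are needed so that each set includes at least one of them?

The 2 points {Eli, Mae} hit every set.
The sets E, F are pairwise disjoint, so any hitting set needs a separate point for each — at least 2. Hence 2 is optimal.

2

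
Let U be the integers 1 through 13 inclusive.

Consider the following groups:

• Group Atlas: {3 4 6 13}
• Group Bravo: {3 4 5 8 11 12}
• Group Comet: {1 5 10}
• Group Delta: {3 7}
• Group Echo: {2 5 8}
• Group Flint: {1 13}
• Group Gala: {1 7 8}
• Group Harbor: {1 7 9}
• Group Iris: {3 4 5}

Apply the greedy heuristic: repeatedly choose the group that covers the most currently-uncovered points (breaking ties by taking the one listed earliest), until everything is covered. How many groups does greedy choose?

5

Greedy: pick Bravo (covers 6 new) → pick Harbor (covers 3 new) → pick Atlas (covers 2 new) → pick Comet (covers 1 new) → pick Echo (covers 1 new). Total picks: 5.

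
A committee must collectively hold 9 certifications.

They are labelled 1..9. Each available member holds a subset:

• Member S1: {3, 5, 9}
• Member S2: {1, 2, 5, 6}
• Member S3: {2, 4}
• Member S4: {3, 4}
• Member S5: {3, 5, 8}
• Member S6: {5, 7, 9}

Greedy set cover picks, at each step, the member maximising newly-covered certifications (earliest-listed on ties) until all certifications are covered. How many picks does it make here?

5

Greedy: pick S2 (covers 4 new) → pick S1 (covers 2 new) → pick S3 (covers 1 new) → pick S5 (covers 1 new) → pick S6 (covers 1 new). Total picks: 5.
(The true minimum cover uses only 4 members, so greedy is not optimal here.)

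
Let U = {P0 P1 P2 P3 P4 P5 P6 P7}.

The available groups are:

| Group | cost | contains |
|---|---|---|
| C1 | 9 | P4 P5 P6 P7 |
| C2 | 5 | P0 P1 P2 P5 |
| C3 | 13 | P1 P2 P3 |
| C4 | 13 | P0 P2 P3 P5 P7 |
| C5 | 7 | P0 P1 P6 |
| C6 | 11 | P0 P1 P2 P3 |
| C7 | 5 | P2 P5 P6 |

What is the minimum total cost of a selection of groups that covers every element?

C1, C6 together cover every element (C1 ∪ C6 = {P0, P1, P2, P3, P4, P5, P6, P7}); total cost 9 + 11 = 20.
The greedy pick C2, C1, C6 costs 25; no covering selection beats 20.

20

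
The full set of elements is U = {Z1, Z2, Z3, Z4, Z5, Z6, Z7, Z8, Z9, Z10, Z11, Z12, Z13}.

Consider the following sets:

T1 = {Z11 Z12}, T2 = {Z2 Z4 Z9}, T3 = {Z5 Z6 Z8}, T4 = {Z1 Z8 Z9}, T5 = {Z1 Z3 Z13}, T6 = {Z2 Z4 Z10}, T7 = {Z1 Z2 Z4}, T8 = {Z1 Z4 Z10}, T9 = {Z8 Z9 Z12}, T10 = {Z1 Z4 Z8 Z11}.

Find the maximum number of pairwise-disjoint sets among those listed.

4

T1, T3, T5, T6 are pairwise disjoint (T1={Z11,Z12}; T3={Z5,Z6,Z8}; T5={Z1,Z3,Z13}; T6={Z2,Z4,Z10}).
Every remaining set overlaps one of these, and no 5 of the listed sets are pairwise disjoint, so 4 is the maximum.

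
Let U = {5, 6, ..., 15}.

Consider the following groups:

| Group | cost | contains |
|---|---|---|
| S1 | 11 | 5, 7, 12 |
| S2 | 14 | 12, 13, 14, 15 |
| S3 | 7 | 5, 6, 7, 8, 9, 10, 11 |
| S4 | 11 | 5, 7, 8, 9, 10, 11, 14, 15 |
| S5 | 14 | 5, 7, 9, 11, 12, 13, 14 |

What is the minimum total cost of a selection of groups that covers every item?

S2, S3 together cover every item (S2 ∪ S3 = {5, 6, 7, 8, 9, 10, 11, 12, 13, 14, 15}); total cost 14 + 7 = 21.
No covering selection has total cost below 21.

21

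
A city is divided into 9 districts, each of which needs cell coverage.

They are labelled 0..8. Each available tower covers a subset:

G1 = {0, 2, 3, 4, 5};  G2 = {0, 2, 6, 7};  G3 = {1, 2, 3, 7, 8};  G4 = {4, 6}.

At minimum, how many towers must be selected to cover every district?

3

G1 and G2 and G3 together: G1 ∪ G2 ∪ G3 = {0, 1, 2, 3, 4, 5, 6, 7, 8} — every district is covered.
Only G3 contains 1, so G3 is forced; the remaining 4 districts need at least 2 more towers (each remaining tower adds at most 3) — so at least 3 towers are needed, and 3 is optimal.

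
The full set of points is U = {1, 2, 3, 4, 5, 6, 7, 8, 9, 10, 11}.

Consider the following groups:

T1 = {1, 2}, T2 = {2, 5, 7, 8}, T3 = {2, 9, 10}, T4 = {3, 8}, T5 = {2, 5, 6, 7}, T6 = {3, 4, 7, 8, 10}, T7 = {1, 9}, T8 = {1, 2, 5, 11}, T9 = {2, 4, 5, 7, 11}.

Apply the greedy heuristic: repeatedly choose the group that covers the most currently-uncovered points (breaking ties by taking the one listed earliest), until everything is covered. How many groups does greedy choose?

Greedy: pick T6 (covers 5 new) → pick T8 (covers 4 new) → pick T3 (covers 1 new) → pick T5 (covers 1 new). Total picks: 4.

4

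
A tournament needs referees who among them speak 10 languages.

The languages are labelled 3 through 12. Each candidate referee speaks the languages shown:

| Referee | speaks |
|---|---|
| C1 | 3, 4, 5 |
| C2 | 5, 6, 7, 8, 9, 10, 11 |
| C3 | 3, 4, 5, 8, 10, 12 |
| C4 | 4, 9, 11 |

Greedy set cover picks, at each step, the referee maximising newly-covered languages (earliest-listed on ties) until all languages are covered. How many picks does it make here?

Greedy: pick C2 (covers 7 new) → pick C3 (covers 3 new). Total picks: 2.

2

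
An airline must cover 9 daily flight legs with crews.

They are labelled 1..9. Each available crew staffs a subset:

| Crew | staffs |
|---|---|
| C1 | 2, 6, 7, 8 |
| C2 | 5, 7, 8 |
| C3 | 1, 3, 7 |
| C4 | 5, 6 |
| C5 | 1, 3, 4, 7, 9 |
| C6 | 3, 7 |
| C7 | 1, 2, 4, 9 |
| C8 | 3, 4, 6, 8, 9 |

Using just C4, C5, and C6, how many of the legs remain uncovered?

2

Union of C4, C5, C6 = {1, 3, 4, 5, 6, 7, 9}.
Not covered: 2, 8 — 2 legs.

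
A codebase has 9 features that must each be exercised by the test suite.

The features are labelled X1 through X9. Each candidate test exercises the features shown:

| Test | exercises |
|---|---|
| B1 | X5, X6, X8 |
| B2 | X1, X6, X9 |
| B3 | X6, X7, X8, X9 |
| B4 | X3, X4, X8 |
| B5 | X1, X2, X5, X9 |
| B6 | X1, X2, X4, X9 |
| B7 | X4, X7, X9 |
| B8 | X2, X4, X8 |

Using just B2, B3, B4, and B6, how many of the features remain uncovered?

1

Union of B2, B3, B4, B6 = {X1, X2, X3, X4, X6, X7, X8, X9}.
Not covered: X5 — 1 feature.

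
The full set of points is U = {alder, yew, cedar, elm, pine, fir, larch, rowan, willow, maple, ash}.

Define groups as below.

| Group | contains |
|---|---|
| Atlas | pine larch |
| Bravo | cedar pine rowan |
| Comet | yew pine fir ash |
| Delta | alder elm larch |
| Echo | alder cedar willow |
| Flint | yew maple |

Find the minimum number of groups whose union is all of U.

5

Bravo, Comet, Delta, Echo, and Flint cover everything between them: the union {alder, yew, cedar, elm, pine, fir, larch, rowan, willow, maple, ash} is all of U.
No 4 of the 6 groups cover everything (all 15 combinations miss at least one point), so 5 is optimal.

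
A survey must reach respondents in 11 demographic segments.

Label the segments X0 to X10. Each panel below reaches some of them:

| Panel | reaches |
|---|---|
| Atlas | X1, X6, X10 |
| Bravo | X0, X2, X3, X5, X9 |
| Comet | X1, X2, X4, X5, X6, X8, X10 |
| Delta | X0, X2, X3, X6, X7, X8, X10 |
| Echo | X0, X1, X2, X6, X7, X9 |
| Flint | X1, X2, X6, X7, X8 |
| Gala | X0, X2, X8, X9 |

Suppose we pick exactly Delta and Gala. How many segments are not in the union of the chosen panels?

Union of Delta, Gala = {X0, X2, X3, X6, X7, X8, X9, X10}.
Not covered: X1, X4, X5 — 3 segments.

3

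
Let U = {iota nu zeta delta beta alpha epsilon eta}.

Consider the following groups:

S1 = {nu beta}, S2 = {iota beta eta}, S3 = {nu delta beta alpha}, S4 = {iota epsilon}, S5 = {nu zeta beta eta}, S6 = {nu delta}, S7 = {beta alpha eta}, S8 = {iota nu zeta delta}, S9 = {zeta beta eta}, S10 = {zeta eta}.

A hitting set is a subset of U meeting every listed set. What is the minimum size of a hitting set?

3

Take H = {iota, nu, eta}. Each listed group contains at least one of these, so H is a hitting set of size 3.
The groups S3, S4, S10 are pairwise disjoint, so any hitting set needs a separate item for each — at least 3. Hence 3 is optimal.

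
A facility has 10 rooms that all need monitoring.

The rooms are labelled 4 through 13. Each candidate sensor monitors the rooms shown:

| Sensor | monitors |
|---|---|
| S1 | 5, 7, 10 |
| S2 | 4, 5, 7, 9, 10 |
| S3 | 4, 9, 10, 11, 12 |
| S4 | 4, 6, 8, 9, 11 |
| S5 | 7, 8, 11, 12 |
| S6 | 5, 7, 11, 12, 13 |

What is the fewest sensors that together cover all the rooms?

3

S2 and S4 and S6 together: S2 ∪ S4 ∪ S6 = {4, 5, 6, 7, 8, 9, 10, 11, 12, 13} — every room is covered.
Only S4 contains 6, so S4 is forced; the remaining 5 rooms need at least 2 more sensors (each remaining sensor adds at most 4) — so at least 3 sensors are needed, and 3 is optimal.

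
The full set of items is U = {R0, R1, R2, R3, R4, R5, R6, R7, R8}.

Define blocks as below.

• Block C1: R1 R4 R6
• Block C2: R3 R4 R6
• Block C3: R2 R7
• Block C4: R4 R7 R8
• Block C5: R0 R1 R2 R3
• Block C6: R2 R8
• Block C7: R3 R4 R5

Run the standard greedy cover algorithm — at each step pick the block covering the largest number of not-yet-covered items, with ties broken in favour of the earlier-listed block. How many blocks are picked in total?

Greedy: pick C5 (covers 4 new) → pick C4 (covers 3 new) → pick C1 (covers 1 new) → pick C7 (covers 1 new). Total picks: 4.

4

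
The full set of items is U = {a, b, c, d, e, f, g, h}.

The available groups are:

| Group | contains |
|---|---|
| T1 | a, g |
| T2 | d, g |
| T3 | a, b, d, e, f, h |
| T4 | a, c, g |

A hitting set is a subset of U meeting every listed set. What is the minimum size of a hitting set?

2

Take T = {f, g}. Each listed group contains at least one of these, so T is a hitting set of size 2.
No single item lies in every group, so at least 2 are needed and 2 is optimal.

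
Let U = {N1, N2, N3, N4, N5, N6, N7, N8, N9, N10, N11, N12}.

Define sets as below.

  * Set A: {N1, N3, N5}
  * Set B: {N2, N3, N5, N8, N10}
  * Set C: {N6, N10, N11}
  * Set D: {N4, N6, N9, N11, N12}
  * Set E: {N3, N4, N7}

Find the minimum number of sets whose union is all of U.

A, B, D, and E cover everything between them: the union {N1, N2, N3, N4, N5, N6, N7, N8, N9, N10, N11, N12} is all of U.
Only E contains N7, so E is forced; the remaining 9 points need at least 3 more sets (each remaining set adds at most 4) — so at least 4 sets are needed, and 4 is optimal.

4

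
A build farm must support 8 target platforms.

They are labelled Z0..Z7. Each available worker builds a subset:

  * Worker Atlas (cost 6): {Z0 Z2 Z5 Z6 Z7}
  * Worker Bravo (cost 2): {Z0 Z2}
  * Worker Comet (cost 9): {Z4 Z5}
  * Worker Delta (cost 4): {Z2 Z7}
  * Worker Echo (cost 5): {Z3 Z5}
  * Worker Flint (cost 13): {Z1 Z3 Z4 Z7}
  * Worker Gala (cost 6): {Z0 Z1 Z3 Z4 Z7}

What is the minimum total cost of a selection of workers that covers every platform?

12

Atlas, Gala together cover every platform (Atlas ∪ Gala = {Z0, Z1, Z2, Z3, Z4, Z5, Z6, Z7}); total cost 6 + 6 = 12.
The greedy pick Bravo, Gala, Atlas costs 14; no covering selection beats 12.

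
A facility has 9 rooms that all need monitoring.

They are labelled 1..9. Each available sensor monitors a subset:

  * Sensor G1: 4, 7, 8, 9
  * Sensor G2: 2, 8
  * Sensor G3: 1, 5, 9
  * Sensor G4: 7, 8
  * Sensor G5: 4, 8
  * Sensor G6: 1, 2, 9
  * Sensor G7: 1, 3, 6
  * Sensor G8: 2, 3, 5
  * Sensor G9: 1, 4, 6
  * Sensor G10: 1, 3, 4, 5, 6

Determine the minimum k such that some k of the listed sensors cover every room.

G1 and G6 and G10 together: G1 ∪ G6 ∪ G10 = {1, 2, 3, 4, 5, 6, 7, 8, 9} — every room is covered.
No 2 of the 10 sensors cover everything (all 45 combinations miss at least one room), so 3 is optimal.

3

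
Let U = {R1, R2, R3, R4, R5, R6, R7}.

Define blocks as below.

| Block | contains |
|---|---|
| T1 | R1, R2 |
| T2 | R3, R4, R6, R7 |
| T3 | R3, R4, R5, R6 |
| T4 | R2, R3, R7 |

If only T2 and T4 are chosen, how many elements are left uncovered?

2

Union of T2, T4 = {R2, R3, R4, R6, R7}.
Not covered: R1, R5 — 2 elements.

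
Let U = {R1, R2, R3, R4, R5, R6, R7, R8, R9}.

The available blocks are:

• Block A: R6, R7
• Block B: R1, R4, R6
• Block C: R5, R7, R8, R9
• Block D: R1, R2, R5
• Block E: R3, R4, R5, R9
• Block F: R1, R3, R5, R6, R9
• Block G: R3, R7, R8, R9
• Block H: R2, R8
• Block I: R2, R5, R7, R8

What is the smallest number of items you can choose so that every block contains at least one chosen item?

3

The 3 items {R5, R6, R8} hit every block.
The blocks A, E, H are pairwise disjoint, so any hitting set needs a separate item for each — at least 3. Hence 3 is optimal.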